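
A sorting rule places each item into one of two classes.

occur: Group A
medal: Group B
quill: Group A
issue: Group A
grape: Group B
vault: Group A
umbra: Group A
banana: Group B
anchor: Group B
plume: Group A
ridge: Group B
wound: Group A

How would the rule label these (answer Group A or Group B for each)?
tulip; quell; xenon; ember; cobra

Looking at the examples, the only property every 'Group A' case has and every 'Group B' case lacks is: contains 'u'.
tulip → has 'u' → Group A.
quell → has 'u' → Group A.
xenon → no 'u' → Group B.
ember → no 'u' → Group B.
cobra → no 'u' → Group B.

Group A, Group A, Group B, Group B, Group B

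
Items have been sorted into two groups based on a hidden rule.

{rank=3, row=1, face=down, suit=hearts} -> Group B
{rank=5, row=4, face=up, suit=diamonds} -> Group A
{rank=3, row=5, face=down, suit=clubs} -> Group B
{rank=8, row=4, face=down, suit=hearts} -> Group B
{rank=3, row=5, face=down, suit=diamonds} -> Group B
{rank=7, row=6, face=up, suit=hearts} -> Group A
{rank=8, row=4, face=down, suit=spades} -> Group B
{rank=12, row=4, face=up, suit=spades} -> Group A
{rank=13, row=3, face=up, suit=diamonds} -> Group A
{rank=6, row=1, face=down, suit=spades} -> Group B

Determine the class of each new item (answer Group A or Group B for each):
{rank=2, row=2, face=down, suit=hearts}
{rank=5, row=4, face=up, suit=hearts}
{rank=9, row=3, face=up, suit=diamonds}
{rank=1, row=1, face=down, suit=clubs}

A rule that fits every label: face is up — true of each 'Group A' example, false of each 'Group B' one.
{rank=2, row=2, face=down, suit=hearts}: Group B (face is down). {rank=5, row=4, face=up, suit=hearts}: Group A (face is up). {rank=9, row=3, face=up, suit=diamonds}: Group A (face is up). {rank=1, row=1, face=down, suit=clubs}: Group B (face is down).

Group B, Group A, Group A, Group B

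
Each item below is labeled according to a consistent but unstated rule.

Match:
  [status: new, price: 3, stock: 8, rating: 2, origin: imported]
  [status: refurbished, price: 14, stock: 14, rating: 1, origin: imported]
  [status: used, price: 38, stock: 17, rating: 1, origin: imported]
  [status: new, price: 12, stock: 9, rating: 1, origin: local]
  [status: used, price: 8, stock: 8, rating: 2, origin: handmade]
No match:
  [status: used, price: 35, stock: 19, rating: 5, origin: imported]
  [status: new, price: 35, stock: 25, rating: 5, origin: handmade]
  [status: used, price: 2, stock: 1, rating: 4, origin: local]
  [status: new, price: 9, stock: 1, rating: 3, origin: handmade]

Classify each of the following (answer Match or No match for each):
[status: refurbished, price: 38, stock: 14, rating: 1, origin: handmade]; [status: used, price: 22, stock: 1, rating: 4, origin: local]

Match, No match

One predicate separates the groups cleanly: rating ≤ 2.
Match: [status: refurbished, price: 38, stock: 14, rating: 1, origin: handmade], since rating = 1.
No match: [status: used, price: 22, stock: 1, rating: 4, origin: local], since rating = 4.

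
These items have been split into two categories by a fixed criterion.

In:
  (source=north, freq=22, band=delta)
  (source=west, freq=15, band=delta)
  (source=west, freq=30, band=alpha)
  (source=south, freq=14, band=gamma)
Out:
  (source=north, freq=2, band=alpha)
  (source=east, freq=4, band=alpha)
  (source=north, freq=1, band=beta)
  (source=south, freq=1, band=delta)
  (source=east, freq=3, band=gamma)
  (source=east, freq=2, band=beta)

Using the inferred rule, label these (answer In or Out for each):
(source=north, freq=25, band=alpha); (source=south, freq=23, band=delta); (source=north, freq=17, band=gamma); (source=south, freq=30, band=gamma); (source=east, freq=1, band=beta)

All 'In' examples share one property — freq ≥ 14 — and every 'Out' example lacks it.
(source=north, freq=25, band=alpha) — freq = 25, hence In. (source=south, freq=23, band=delta) — freq = 23, hence In. (source=north, freq=17, band=gamma) — freq = 17, hence In. (source=south, freq=30, band=gamma) — freq = 30, hence In. (source=east, freq=1, band=beta) — freq = 1, hence Out.

In, In, In, In, Out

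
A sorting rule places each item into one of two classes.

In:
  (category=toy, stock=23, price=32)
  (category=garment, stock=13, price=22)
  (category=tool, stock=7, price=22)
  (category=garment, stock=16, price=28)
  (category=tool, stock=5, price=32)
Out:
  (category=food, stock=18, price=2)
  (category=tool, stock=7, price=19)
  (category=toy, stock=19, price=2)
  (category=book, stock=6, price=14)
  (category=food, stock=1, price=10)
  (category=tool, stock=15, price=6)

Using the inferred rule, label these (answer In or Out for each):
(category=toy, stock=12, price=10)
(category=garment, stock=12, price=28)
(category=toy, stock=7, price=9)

A rule that fits every label: price ≥ 22 — true of each 'In' example, false of each 'Out' one.

Out, In, Out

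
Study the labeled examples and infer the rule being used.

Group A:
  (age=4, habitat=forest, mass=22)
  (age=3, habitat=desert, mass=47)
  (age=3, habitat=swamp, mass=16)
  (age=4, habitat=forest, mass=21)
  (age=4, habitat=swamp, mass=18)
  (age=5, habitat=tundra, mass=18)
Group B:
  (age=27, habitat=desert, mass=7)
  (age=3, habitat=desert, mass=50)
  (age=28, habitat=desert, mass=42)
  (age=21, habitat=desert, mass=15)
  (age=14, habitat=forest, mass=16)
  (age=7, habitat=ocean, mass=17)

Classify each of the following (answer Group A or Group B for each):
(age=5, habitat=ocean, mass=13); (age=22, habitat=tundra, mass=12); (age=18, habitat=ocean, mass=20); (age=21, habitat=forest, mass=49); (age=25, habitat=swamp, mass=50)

Group A, Group B, Group B, Group B, Group B

The distinguishing property — age ≤ 5 AND mass ≤ 47 — holds for all the 'Group A' cases and none of the 'Group B' cases.
(age=5, habitat=ocean, mass=13) → age = 5, mass = 13 → Group A. (age=22, habitat=tundra, mass=12) → age = 22, mass = 12 → Group B. (age=18, habitat=ocean, mass=20) → age = 18, mass = 20 → Group B. (age=21, habitat=forest, mass=49) → age = 21, mass = 49 → Group B. (age=25, habitat=swamp, mass=50) → age = 25, mass = 50 → Group B.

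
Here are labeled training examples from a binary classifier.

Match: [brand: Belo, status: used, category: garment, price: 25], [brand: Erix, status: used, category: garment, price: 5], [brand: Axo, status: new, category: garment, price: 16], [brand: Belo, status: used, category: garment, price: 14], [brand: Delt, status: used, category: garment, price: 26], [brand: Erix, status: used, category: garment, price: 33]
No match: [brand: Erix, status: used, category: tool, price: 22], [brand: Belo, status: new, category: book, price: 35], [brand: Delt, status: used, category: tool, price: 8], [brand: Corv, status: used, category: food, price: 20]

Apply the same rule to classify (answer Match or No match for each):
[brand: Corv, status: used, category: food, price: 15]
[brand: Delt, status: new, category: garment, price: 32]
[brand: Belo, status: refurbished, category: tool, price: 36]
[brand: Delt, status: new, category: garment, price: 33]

Rule: category is garment. This holds for each 'Match' example and fails for each 'No match' one.

No match, Match, No match, Match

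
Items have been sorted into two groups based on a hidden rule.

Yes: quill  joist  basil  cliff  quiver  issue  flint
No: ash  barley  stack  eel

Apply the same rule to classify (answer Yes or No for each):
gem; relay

No, No

All 'Yes' examples share one property — contains 'i' — and every 'No' example lacks it.
gem: no 'i' — doesn't match, so No. relay: no 'i' — doesn't match, so No.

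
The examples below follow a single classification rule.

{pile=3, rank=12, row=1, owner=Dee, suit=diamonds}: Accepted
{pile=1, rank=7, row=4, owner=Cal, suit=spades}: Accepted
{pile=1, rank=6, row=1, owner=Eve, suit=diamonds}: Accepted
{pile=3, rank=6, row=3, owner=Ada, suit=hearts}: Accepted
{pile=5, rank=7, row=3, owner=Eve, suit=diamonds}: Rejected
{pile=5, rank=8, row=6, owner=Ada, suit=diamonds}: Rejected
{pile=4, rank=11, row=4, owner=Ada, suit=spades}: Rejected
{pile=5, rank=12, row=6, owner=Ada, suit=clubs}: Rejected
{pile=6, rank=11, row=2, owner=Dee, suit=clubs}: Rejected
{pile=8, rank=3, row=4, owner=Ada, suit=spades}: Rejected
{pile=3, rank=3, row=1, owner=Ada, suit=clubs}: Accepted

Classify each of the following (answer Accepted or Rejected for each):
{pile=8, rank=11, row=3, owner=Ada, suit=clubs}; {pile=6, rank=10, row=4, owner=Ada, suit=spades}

Rejected, Rejected

The classifier is using: pile ≤ 3.
{pile=8, rank=11, row=3, owner=Ada, suit=clubs}: pile = 8 — lacks this property, so Rejected.
{pile=6, rank=10, row=4, owner=Ada, suit=spades}: pile = 6 — lacks this property, so Rejected.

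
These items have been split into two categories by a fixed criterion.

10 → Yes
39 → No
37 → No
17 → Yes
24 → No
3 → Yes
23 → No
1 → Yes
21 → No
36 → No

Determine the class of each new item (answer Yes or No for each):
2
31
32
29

Yes, No, No, No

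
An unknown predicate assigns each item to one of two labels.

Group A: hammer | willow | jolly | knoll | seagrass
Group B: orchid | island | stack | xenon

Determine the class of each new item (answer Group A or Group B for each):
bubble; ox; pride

Group A, Group B, Group B

Every 'Group A' example satisfies: has a double letter. None of the 'Group B' examples do.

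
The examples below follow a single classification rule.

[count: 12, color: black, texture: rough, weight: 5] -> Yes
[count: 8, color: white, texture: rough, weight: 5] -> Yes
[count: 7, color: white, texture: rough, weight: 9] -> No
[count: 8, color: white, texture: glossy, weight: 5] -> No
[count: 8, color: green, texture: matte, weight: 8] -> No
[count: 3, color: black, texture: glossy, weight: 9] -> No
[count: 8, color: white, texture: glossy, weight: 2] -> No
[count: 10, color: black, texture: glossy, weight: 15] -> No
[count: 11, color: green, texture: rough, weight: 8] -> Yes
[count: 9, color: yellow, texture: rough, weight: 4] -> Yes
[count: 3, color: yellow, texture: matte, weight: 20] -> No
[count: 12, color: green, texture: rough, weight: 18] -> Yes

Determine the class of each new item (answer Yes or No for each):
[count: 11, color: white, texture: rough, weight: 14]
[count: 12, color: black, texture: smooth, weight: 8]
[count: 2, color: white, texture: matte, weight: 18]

Every 'Yes' example satisfies: texture is rough AND count ≥ 8. None of the 'No' examples do.
Yes: [count: 11, color: white, texture: rough, weight: 14], since texture is rough, count = 11. No: [count: 12, color: black, texture: smooth, weight: 8], since texture is smooth, count = 12. No: [count: 2, color: white, texture: matte, weight: 18], since texture is matte, count = 2.

Yes, No, No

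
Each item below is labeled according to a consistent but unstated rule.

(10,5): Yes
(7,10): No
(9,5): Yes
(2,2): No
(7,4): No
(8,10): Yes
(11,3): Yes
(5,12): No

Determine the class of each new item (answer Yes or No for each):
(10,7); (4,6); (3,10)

Yes, No, No

Rule: first ≥ 8. This holds for each 'Yes' example and fails for each 'No' one.
(10,7) → first 10 → Yes.
(4,6) → first 4 → No.
(3,10) → first 3 → No.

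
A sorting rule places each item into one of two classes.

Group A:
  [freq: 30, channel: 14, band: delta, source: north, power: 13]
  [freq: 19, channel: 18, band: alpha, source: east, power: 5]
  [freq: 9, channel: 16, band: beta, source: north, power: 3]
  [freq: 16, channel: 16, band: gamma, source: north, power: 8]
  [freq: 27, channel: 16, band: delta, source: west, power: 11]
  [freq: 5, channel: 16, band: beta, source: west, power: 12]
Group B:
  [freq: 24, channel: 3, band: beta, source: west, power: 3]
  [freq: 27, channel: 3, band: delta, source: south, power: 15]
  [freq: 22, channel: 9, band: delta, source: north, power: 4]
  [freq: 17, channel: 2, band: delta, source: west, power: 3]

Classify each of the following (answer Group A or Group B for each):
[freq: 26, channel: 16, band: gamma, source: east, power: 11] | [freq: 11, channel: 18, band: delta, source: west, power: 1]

The common property of the 'Group A' items is: channel ≥ 14. No 'Group B' item has it.
Group A: [freq: 26, channel: 16, band: gamma, source: east, power: 11], since channel = 16. Group A: [freq: 11, channel: 18, band: delta, source: west, power: 1], since channel = 18.

Group A, Group A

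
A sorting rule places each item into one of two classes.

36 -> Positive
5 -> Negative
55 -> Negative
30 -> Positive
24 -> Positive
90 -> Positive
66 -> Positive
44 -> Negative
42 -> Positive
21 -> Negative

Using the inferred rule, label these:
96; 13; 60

Rule: multiple of 6. This holds for each 'Positive' example and fails for each 'Negative' one.
96 → 96 = 6·16 → Positive. 13 → 13 = 6·2 + 1 → Negative. 60 → 60 = 6·10 → Positive.

Positive, Negative, Positive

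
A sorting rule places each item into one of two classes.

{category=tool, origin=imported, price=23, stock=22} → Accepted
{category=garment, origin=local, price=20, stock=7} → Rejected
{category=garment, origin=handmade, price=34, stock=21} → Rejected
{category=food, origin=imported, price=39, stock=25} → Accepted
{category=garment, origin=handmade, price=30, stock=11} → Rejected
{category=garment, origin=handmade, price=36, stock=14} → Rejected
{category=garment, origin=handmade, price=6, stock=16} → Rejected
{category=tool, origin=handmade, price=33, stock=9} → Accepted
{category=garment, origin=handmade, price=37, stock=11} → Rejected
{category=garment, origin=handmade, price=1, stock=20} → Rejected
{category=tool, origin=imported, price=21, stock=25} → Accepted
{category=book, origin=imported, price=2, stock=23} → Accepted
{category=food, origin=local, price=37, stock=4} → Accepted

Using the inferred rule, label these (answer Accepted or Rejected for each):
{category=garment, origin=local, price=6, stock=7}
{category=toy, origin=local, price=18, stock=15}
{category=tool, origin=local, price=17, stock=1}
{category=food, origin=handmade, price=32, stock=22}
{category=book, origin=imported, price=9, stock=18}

Rejected, Accepted, Accepted, Accepted, Accepted

The distinguishing property — category is not garment — holds for all the 'Accepted' cases and none of the 'Rejected' cases.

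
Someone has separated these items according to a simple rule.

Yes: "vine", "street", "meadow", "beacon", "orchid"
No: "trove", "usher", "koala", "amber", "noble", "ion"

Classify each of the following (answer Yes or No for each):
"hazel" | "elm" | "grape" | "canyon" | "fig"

No, No, No, Yes, No

All 'Yes' examples share one property — even length — and every 'No' example lacks it.
"hazel": No (length 5). "elm": No (length 3). "grape": No (length 5). "canyon": Yes (length 6). "fig": No (length 3).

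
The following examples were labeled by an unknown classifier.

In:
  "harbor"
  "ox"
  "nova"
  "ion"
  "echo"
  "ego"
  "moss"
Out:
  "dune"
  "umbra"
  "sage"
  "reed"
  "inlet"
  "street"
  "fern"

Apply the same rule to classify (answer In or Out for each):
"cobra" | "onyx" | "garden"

Checking candidate rules against both groups, what survives is: contains 'o'.

In, In, Out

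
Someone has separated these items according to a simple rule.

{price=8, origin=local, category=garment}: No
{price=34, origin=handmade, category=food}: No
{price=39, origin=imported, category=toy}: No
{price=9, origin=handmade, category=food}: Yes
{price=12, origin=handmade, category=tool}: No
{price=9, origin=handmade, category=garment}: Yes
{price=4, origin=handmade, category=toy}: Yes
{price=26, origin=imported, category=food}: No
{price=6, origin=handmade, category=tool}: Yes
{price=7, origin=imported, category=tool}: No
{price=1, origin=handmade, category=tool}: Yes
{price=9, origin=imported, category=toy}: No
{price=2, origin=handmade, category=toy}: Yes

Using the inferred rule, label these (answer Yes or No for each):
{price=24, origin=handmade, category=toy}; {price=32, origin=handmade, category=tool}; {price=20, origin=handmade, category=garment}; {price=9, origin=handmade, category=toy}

No, No, No, Yes

One predicate separates the groups cleanly: origin is handmade AND price ≤ 9.
{price=24, origin=handmade, category=toy}: origin is handmade, price = 24, doesn't match → No.
{price=32, origin=handmade, category=tool}: origin is handmade, price = 32, doesn't match → No.
{price=20, origin=handmade, category=garment}: origin is handmade, price = 20, doesn't match → No.
{price=9, origin=handmade, category=toy}: origin is handmade, price = 9, satisfies this → Yes.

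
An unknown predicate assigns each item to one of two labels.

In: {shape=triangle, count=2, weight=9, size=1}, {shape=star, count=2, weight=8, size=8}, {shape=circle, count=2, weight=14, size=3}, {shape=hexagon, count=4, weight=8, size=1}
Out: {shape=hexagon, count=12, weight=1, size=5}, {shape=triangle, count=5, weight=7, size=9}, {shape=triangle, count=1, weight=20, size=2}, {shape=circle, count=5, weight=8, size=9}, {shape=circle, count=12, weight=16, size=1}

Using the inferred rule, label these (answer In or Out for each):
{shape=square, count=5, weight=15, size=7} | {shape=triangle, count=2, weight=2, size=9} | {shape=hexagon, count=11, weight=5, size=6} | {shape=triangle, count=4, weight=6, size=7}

Out, In, Out, In

The distinguishing property — count ≥ 2 AND count ≤ 4 — holds for all the 'In' cases and none of the 'Out' cases.
Out: {shape=square, count=5, weight=15, size=7}, since count = 5. In: {shape=triangle, count=2, weight=2, size=9}, since count = 2. Out: {shape=hexagon, count=11, weight=5, size=6}, since count = 11. In: {shape=triangle, count=4, weight=6, size=7}, since count = 4.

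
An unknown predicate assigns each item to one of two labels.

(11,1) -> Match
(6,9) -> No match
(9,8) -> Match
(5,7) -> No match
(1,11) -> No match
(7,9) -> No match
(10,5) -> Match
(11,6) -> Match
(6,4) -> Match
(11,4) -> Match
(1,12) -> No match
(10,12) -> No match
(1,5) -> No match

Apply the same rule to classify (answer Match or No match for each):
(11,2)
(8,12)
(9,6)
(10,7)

Match, No match, Match, Match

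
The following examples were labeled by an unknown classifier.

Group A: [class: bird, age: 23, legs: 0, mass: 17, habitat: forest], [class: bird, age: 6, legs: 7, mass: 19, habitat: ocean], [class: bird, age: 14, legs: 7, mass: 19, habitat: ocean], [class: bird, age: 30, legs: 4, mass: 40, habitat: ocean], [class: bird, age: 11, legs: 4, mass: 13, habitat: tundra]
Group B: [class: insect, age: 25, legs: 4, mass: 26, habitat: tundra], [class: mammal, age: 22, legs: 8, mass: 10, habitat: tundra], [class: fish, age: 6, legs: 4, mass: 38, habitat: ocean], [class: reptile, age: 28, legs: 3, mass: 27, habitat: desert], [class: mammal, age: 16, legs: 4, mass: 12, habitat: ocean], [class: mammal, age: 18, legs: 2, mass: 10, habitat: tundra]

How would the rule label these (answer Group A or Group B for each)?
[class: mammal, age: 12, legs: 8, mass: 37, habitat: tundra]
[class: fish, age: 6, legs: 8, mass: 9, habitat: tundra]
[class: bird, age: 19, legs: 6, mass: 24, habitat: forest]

Group B, Group B, Group A

A rule that fits every label: class is bird — true of each 'Group A' example, false of each 'Group B' one.
[class: mammal, age: 12, legs: 8, mass: 37, habitat: tundra]: class is mammal, does not fit → Group B. [class: fish, age: 6, legs: 8, mass: 9, habitat: tundra]: class is fish, does not fit → Group B. [class: bird, age: 19, legs: 6, mass: 24, habitat: forest]: class is bird, has this property → Group A.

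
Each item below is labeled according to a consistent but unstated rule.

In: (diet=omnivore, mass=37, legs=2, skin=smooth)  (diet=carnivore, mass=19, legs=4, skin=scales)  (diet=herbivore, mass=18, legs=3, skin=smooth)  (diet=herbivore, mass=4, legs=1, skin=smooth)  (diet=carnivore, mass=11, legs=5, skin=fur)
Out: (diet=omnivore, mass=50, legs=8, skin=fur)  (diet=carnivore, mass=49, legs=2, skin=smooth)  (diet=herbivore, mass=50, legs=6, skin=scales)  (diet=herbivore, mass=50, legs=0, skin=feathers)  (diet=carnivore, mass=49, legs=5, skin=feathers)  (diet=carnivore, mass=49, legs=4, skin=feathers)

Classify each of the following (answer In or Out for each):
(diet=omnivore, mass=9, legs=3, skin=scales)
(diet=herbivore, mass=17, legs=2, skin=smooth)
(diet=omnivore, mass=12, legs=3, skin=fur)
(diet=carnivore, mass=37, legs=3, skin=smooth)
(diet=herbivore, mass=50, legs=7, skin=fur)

The pattern is that an item is 'In' exactly when: mass ≤ 37.
(diet=omnivore, mass=9, legs=3, skin=scales): mass = 9, matches → In. (diet=herbivore, mass=17, legs=2, skin=smooth): mass = 17, matches → In. (diet=omnivore, mass=12, legs=3, skin=fur): mass = 12, matches → In. (diet=carnivore, mass=37, legs=3, skin=smooth): mass = 37, matches → In. (diet=herbivore, mass=50, legs=7, skin=fur): mass = 50, fails the rule → Out.

In, In, In, In, Out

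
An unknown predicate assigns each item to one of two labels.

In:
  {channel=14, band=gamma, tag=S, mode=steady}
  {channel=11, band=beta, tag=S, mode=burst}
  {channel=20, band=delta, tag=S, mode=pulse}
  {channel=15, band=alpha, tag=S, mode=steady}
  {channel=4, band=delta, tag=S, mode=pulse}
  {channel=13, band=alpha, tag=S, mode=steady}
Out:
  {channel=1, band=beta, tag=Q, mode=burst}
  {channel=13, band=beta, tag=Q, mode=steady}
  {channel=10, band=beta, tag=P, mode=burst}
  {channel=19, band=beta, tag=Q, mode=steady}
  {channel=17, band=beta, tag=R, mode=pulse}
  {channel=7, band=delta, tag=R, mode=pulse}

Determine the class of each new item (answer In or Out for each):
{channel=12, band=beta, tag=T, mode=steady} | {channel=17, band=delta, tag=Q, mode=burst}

All 'In' examples share one property — tag is S — and every 'Out' example lacks it.
{channel=12, band=beta, tag=T, mode=steady} → tag is T → Out.
{channel=17, band=delta, tag=Q, mode=burst} → tag is Q → Out.

Out, Out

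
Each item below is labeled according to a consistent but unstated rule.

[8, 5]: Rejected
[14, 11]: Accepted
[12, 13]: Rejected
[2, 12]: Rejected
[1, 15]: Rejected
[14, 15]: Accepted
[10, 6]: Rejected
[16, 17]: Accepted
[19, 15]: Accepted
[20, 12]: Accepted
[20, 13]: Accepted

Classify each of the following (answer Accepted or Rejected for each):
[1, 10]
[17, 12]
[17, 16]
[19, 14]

Rejected, Accepted, Accepted, Accepted

The distinguishing property — first ≥ 13 — holds for all the 'Accepted' cases and none of the 'Rejected' cases.
Rejected: [1, 10], since first 1.
Accepted: [17, 12], since first 17.
Accepted: [17, 16], since first 17.
Accepted: [19, 14], since first 19.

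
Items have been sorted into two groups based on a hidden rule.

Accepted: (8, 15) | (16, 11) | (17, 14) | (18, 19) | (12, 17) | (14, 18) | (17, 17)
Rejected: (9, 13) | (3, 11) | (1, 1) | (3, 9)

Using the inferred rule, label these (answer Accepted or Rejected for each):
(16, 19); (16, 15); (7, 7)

Accepted, Accepted, Rejected

The classifier is using: sum ≥ 23.
(16, 19) — 16+19 = 35, hence Accepted. (16, 15) — 16+15 = 31, hence Accepted. (7, 7) — 7+7 = 14, hence Rejected.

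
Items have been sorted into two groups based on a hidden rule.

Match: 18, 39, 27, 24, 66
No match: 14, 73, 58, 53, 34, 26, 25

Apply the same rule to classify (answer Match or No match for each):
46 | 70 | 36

Every 'Match' example satisfies: multiple of 3. None of the 'No match' examples do.
46: 46 = 3·15 + 1 — does not pass, so No match.
70: 70 = 3·23 + 1 — does not pass, so No match.
36: 36 = 3·12 — checks out, so Match.

No match, No match, Match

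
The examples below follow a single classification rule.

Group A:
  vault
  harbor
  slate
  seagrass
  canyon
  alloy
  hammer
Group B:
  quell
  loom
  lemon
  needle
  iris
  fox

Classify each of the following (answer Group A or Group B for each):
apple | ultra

The rule appears to be: contains 'a'.
apple — has 'a', hence Group A. ultra — has 'a', hence Group A.

Group A, Group A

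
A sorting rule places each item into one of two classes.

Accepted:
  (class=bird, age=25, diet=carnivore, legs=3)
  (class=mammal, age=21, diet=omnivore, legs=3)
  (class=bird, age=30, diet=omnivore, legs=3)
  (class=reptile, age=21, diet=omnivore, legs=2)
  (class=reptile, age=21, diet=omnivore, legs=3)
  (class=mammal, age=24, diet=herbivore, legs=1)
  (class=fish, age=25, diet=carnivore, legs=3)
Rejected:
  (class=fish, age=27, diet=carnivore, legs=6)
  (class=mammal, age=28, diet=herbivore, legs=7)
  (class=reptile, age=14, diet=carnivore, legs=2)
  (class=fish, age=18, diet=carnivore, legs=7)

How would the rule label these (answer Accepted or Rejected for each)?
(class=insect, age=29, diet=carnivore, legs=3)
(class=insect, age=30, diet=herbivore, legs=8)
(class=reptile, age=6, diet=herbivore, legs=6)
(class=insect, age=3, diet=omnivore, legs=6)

All 'Accepted' examples share one property — age ≥ 18 AND legs ≤ 3 — and every 'Rejected' example lacks it.

Accepted, Rejected, Rejected, Rejected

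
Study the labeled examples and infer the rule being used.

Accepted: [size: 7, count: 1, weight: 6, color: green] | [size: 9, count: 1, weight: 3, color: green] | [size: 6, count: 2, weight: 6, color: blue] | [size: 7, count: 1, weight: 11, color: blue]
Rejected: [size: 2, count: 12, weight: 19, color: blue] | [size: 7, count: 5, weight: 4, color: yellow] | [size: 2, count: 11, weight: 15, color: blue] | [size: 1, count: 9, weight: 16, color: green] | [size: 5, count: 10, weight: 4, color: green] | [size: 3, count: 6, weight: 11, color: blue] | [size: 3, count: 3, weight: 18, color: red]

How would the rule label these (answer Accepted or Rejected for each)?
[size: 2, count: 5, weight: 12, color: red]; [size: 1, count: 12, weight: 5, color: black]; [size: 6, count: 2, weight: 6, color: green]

Rejected, Rejected, Accepted

The common property of the 'Accepted' items is: count ≤ 2. No 'Rejected' item has it.
[size: 2, count: 5, weight: 12, color: red]: Rejected (count = 5).
[size: 1, count: 12, weight: 5, color: black]: Rejected (count = 12).
[size: 6, count: 2, weight: 6, color: green]: Accepted (count = 2).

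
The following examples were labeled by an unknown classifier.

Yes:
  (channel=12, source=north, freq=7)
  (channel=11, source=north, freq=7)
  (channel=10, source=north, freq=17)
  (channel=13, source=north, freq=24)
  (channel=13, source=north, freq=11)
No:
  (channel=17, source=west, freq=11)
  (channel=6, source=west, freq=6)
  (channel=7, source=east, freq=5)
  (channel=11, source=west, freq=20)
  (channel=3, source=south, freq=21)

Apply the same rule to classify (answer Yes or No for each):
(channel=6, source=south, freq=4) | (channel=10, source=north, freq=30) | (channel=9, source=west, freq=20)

No, Yes, No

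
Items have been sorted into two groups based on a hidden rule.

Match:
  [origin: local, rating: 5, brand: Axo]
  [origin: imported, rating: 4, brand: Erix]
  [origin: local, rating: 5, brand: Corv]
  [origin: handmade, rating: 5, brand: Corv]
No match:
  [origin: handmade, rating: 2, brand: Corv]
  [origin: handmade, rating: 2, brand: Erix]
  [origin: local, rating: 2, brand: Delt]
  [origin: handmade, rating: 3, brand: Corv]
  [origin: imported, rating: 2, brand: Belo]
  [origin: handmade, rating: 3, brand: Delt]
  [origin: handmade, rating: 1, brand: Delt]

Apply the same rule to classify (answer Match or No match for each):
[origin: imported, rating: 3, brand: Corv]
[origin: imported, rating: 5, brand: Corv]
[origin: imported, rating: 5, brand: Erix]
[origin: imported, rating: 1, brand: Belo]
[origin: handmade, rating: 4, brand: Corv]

No match, Match, Match, No match, Match

Every 'Match' example satisfies: rating ≥ 4. None of the 'No match' examples do.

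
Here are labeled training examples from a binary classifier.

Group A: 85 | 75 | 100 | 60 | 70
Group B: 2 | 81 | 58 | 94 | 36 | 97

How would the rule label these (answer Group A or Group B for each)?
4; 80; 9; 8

Comparing the two groups points to one rule — multiple of 5.

Group B, Group A, Group B, Group B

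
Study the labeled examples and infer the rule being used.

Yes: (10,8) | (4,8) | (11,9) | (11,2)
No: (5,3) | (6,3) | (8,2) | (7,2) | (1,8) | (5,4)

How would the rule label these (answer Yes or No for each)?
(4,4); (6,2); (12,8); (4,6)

No, No, Yes, No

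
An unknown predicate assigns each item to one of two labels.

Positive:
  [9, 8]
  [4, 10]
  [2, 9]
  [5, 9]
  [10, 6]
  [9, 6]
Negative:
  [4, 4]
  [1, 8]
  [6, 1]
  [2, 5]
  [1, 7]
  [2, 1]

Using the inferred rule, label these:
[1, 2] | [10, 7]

Negative, Positive

The simplest hypothesis consistent with all the labels is: sum ≥ 11.
[1, 2]: 1+2 = 3 — lacks this property, so Negative. [10, 7]: 10+7 = 17 — meets the rule, so Positive.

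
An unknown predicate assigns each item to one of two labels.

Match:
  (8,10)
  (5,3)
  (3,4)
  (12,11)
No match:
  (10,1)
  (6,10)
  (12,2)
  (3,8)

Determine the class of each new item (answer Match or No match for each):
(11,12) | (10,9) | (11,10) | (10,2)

Match, Match, Match, No match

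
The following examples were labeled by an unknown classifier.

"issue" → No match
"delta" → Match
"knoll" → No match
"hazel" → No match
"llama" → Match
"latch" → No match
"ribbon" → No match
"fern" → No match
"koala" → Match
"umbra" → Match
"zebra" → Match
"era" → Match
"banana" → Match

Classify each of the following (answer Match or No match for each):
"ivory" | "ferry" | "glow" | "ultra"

No match, No match, No match, Match

The simplest hypothesis consistent with all the labels is: ends with 'a'.
"ivory": No match (ends with 'y'). "ferry": No match (ends with 'y'). "glow": No match (ends with 'w'). "ultra": Match (ends with 'a').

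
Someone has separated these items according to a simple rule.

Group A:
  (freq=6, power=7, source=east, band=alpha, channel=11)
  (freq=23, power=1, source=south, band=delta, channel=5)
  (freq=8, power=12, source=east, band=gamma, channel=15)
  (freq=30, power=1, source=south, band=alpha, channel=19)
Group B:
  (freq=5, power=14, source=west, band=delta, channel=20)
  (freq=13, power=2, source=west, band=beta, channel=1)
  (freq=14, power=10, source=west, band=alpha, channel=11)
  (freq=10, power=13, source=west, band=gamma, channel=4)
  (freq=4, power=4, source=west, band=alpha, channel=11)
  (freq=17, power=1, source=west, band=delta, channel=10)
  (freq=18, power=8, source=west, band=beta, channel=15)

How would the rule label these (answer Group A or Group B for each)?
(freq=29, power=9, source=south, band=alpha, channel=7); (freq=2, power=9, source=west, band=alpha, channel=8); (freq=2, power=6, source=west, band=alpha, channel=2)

Group A, Group B, Group B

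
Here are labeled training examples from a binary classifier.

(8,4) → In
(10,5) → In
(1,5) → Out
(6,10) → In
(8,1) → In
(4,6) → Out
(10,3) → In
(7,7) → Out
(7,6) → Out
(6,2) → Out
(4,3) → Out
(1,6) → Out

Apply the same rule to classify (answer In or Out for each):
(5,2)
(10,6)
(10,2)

The rule appears to be: max ≥ 8.
(5,2): max 5, doesn't qualify → Out.
(10,6): max 10, satisfies this → In.
(10,2): max 10, satisfies this → In.

Out, In, In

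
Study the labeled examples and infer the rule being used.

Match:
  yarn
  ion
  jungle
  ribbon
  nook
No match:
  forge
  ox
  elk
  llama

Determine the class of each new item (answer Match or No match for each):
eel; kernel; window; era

The common property of the 'Match' items is: contains 'n'. No 'No match' item has it.
eel → no 'n' → No match.
kernel → has 'n' → Match.
window → has 'n' → Match.
era → no 'n' → No match.

No match, Match, Match, No match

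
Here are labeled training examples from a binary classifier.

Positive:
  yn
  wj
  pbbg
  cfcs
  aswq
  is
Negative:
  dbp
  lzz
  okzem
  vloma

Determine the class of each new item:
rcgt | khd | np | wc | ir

Positive, Negative, Positive, Positive, Positive

All 'Positive' examples share one property — even length — and every 'Negative' example lacks it.
Positive: rcgt, since length 4.
Negative: khd, since length 3.
Positive: np, since length 2.
Positive: wc, since length 2.
Positive: ir, since length 2.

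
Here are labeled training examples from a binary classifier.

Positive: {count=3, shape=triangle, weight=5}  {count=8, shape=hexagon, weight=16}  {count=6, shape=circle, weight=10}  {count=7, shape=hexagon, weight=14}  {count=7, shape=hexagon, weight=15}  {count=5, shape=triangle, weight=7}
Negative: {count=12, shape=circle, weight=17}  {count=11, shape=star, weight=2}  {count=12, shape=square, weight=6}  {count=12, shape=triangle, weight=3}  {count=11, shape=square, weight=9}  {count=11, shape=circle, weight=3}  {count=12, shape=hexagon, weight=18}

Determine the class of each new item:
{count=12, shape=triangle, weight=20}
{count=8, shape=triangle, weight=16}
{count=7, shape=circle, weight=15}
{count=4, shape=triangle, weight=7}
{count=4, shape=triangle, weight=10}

Negative, Positive, Positive, Positive, Positive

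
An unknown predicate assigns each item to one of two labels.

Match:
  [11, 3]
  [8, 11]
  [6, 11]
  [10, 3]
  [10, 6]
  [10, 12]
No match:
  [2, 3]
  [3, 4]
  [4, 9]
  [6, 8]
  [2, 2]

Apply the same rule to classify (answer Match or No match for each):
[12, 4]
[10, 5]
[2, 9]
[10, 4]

The classifier is using: max ≥ 10.
[12, 4] — max 12, hence Match.
[10, 5] — max 10, hence Match.
[2, 9] — max 9, hence No match.
[10, 4] — max 10, hence Match.

Match, Match, No match, Match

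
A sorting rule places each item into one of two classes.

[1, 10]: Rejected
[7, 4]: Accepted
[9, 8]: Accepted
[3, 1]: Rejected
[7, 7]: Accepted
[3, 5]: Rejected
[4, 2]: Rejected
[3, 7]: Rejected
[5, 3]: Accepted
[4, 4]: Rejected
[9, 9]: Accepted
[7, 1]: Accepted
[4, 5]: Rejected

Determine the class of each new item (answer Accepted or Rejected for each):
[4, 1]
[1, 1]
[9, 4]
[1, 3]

All 'Accepted' examples share one property — first ≥ 5 — and every 'Rejected' example lacks it.
[4, 1]: Rejected (first 4). [1, 1]: Rejected (first 1). [9, 4]: Accepted (first 9). [1, 3]: Rejected (first 1).

Rejected, Rejected, Accepted, Rejected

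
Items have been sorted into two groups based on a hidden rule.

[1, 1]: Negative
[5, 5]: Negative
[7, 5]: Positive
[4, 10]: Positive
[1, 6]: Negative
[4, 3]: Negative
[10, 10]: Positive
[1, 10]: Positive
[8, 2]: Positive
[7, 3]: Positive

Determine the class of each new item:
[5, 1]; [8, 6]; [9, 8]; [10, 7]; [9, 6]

'Positive' ⟺ max ≥ 7.
[5, 1] → max 5 → Negative.
[8, 6] → max 8 → Positive.
[9, 8] → max 9 → Positive.
[10, 7] → max 10 → Positive.
[9, 6] → max 9 → Positive.

Negative, Positive, Positive, Positive, Positive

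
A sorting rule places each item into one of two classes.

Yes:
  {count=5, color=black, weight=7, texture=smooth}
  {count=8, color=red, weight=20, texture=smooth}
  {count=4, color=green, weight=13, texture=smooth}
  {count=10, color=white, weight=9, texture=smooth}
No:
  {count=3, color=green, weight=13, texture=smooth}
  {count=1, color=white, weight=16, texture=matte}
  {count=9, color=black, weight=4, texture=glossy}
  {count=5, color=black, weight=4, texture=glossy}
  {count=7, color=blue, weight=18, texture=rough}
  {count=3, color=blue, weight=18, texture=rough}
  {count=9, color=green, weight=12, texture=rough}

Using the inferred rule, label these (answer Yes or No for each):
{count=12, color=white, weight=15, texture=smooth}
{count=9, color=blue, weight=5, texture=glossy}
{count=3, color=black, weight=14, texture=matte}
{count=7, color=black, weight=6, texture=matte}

The distinguishing property — texture is smooth AND count ≥ 4 — holds for all the 'Yes' cases and none of the 'No' cases.
{count=12, color=white, weight=15, texture=smooth} → texture is smooth, count = 12 → Yes. {count=9, color=blue, weight=5, texture=glossy} → texture is glossy, count = 9 → No. {count=3, color=black, weight=14, texture=matte} → texture is matte, count = 3 → No. {count=7, color=black, weight=6, texture=matte} → texture is matte, count = 7 → No.

Yes, No, No, No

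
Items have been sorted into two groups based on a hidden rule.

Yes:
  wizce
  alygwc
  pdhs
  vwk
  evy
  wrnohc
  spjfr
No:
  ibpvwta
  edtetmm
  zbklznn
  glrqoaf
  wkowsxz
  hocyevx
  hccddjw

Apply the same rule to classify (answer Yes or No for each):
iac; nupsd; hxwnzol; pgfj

Yes, Yes, No, Yes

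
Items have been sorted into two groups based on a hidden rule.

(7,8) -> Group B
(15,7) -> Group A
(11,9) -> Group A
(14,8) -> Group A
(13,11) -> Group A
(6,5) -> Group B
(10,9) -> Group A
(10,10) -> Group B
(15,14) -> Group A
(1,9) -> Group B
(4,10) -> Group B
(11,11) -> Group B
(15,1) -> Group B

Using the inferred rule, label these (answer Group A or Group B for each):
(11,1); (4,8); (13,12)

A rule that fits every label: first > second AND sum ≥ 19 — true of each 'Group A' example, false of each 'Group B' one.

Group B, Group B, Group A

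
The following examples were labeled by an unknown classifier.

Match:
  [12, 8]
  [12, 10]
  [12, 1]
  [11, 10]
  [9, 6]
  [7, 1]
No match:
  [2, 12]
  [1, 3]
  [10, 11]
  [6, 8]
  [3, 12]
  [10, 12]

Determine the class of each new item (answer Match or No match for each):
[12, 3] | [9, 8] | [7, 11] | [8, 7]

The distinguishing property — first > second — holds for all the 'Match' cases and none of the 'No match' cases.

Match, Match, No match, Match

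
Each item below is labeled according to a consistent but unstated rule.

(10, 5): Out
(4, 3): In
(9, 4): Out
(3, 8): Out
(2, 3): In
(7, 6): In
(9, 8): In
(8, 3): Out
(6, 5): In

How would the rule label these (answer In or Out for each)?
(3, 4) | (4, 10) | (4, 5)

In, Out, In

The pattern is that an item is 'In' exactly when: |first − second| ≤ 1.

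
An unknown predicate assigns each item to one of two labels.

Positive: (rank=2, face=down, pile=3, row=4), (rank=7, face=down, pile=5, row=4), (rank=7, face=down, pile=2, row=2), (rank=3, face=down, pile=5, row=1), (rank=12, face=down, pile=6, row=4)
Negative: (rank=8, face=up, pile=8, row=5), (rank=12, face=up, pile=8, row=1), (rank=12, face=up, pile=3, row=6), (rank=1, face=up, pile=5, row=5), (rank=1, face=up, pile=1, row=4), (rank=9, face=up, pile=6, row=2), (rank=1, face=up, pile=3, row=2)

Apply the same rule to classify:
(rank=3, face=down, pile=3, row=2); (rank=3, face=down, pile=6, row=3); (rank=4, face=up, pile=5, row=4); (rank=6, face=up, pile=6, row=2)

The classifier is using: face is down.
(rank=3, face=down, pile=3, row=2): Positive (face is down).
(rank=3, face=down, pile=6, row=3): Positive (face is down).
(rank=4, face=up, pile=5, row=4): Negative (face is up).
(rank=6, face=up, pile=6, row=2): Negative (face is up).

Positive, Positive, Negative, Negative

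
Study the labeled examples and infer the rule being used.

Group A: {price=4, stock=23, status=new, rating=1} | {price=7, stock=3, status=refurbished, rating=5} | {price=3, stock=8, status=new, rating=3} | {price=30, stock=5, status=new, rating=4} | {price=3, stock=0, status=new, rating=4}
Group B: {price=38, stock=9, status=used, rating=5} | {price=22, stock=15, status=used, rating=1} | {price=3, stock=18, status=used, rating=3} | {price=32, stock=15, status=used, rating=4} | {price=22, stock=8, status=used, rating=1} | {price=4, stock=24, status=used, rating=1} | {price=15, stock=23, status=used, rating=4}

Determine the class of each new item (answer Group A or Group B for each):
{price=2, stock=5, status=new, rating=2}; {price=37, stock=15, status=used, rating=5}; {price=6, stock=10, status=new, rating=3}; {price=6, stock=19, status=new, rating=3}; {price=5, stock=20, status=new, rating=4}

The distinguishing property — status is not used — holds for all the 'Group A' cases and none of the 'Group B' cases.
{price=2, stock=5, status=new, rating=2}: status is new — meets the rule, so Group A. {price=37, stock=15, status=used, rating=5}: status is used — lacks this property, so Group B. {price=6, stock=10, status=new, rating=3}: status is new — meets the rule, so Group A. {price=6, stock=19, status=new, rating=3}: status is new — meets the rule, so Group A. {price=5, stock=20, status=new, rating=4}: status is new — meets the rule, so Group A.

Group A, Group B, Group A, Group A, Group A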